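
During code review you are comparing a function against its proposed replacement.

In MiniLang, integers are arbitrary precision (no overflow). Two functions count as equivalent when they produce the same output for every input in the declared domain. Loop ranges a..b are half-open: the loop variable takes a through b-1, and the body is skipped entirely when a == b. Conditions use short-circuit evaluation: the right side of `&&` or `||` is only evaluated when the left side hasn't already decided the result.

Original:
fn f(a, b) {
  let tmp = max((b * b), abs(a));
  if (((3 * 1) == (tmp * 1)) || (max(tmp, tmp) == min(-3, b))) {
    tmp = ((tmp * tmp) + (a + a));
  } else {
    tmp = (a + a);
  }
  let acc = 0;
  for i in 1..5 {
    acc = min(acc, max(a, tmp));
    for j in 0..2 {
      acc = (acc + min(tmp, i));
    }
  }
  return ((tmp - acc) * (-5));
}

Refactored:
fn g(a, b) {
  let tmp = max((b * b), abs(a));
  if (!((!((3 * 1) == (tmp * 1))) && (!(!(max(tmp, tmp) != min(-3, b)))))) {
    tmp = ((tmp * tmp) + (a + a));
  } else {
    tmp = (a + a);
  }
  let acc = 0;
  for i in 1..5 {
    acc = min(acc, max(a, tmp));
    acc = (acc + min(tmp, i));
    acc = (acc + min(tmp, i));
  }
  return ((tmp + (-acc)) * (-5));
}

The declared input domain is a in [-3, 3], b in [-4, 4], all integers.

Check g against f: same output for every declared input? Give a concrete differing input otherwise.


Changes here: local variable names differ; and min/max/abs usage differs; and boolean connective usage differs; and loop structure differs; and comparison usage differs; and arithmetic usage differs; the full 63-point sweep finds no disagreement.
verdict: equivalent


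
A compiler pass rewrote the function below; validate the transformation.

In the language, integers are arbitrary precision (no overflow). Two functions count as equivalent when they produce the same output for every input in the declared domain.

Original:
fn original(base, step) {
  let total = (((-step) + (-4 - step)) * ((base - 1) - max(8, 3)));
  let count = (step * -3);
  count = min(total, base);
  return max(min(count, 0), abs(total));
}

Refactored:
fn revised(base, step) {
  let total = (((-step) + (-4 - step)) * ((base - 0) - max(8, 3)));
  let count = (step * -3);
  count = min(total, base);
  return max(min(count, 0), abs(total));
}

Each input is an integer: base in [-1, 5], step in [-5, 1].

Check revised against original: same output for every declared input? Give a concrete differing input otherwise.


At base=-1, step=-5: original gives 60, revised gives 54.
verdict: not equivalent; witness: base=-1, step=-5


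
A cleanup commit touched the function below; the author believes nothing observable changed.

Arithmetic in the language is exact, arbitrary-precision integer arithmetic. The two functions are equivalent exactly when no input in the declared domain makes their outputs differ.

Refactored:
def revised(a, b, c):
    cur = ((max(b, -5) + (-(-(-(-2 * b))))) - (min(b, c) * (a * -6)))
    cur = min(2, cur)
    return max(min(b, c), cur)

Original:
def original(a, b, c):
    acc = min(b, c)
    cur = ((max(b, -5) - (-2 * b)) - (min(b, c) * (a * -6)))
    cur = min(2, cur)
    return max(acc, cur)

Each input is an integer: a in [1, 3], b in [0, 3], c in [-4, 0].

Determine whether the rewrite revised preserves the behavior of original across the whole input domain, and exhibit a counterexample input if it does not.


Behavior is preserved: although local variable names differ; and statement counts differ; and arithmetic usage differs, the outputs never diverge.
Spot check at a=2, b=2, c=-1 — original: acc = -1; cur = -6; cur = -6; return -1. revised: cur = -6; cur = -6; return -1. Both give -1.
Across all 60 domain points the two functions coincide.
verdict: equivalent


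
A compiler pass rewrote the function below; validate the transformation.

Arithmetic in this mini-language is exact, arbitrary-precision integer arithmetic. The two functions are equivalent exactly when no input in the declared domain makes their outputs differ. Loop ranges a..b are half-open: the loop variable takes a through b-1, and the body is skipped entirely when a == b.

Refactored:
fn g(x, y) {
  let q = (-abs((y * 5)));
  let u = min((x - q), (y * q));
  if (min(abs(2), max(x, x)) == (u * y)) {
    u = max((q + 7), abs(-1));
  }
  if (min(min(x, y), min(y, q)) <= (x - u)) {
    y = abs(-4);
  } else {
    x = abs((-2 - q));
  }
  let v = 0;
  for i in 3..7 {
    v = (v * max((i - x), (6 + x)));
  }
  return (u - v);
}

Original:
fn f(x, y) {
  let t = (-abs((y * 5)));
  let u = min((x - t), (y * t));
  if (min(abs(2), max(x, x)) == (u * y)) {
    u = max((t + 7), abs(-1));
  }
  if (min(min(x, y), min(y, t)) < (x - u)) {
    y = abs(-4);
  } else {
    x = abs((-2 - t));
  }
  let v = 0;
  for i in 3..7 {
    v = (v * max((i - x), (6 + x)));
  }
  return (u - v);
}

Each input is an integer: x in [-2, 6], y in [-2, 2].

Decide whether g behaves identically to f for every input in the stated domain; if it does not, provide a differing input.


The suspicious-looking change has no observable effect anywhere in the declared ranges.
As a probe, take x=6, y=-1: f runs t = -5; u = 5; (min(abs(2), max(x, x)) == (u * y)) -> false; (min(min(x, y), min(y, t)) < (x - u)) -> true; y = 4; v = 0; [i=3]; v = 0; [i=4]; v = 0; [i=5]; v = 0; [i=6]; v = 0; return 5; g runs q = -5; u = 5; (min(abs(2), max(x, x)) == (u * y)) -> false; (min(min(x, y), min(y, q)) <= (x - u)) -> true; y = 4; v = 0; [i=3]; v = 0; [i=4]; v = 0; [i=5]; v = 0; [i=6]; v = 0; return 5; both end at 5.
Across all 45 domain points the two functions coincide.
verdict: equivalent


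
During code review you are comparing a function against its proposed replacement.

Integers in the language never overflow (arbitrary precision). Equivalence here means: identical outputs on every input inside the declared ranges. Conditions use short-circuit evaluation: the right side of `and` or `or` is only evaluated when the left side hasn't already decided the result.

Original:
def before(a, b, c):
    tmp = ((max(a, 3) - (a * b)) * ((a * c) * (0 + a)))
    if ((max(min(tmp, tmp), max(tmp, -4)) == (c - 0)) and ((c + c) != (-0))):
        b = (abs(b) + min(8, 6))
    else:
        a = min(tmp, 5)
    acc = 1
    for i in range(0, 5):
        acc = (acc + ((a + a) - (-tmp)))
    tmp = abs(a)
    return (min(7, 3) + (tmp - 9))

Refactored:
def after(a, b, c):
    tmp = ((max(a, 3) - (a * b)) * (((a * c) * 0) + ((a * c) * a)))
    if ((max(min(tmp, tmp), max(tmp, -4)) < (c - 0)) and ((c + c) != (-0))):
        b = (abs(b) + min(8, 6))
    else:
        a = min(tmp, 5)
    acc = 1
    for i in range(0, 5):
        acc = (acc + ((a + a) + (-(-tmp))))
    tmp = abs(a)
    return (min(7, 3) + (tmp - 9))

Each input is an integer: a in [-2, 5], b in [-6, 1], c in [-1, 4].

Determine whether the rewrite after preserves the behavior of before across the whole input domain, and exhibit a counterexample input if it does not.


Take a=-2, b=-6, c=1.
before: tmp becomes -36; next ((max(min(tmp, tmp), max(tmp, -4)) == (c - 0)) and ((c + c) != (-0))) evaluates to false; next a becomes -36; next acc becomes 1; next at i=0:; next acc becomes -107; next at i=1:; next acc becomes -215; next at i=2:; next acc becomes -323; next at i=3:; next acc becomes -431; next at i=4:; next acc becomes -539; next tmp becomes 36; next final value 30
after: tmp becomes -36; next ((max(min(tmp, tmp), max(tmp, -4)) < (c - 0)) and ((c + c) != (-0))) evaluates to true; next b becomes 12; next acc becomes 1; next at i=0:; next acc becomes -39; next at i=1:; next acc becomes -79; next at i=2:; next acc becomes -119; next at i=3:; next acc becomes -159; next at i=4:; next acc becomes -199; next tmp becomes 2; next final value -4
30 vs -4 — the two versions disagree here.
verdict: not equivalent; witness: a=-2, b=-6, c=1


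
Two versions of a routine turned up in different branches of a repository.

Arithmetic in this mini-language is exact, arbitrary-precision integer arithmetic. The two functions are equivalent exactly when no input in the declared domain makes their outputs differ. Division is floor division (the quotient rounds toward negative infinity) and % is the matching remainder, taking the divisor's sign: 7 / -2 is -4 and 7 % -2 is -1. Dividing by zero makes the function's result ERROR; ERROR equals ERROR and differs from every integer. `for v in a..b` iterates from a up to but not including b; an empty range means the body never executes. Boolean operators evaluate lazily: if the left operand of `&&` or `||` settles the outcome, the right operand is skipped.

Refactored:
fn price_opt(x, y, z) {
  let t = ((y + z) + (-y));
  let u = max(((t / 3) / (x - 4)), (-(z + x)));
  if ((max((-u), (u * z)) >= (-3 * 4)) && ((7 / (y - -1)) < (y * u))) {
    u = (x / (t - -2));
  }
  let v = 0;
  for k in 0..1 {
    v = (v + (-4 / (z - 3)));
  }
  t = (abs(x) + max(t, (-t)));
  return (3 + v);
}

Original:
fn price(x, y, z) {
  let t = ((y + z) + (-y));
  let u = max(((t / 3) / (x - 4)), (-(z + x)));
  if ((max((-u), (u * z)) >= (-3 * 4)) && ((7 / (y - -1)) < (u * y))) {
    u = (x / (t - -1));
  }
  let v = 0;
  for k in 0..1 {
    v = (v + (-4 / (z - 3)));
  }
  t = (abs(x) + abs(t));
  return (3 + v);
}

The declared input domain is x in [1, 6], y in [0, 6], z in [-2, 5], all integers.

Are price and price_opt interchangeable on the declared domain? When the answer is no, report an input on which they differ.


Try x=1, y=3, z=-2.
price: t becomes -2; next u becomes 1; next ((max((-u), (u * z)) >= (-3 * 4)) && ((7 / (y - -1)) < (u * y))) evaluates to true; next u becomes -1; next v becomes 0; next at k=0:; next v becomes 0; next t becomes 3; next final value 3
price_opt: t becomes -2; next u becomes 1; next ((max((-u), (u * z)) >= (-3 * 4)) && ((7 / (y - -1)) < (y * u))) evaluates to true; next hits division by zero so the output is ERROR
3 vs ERROR — the two versions disagree here.
verdict: not equivalent; witness: x=1, y=3, z=-2


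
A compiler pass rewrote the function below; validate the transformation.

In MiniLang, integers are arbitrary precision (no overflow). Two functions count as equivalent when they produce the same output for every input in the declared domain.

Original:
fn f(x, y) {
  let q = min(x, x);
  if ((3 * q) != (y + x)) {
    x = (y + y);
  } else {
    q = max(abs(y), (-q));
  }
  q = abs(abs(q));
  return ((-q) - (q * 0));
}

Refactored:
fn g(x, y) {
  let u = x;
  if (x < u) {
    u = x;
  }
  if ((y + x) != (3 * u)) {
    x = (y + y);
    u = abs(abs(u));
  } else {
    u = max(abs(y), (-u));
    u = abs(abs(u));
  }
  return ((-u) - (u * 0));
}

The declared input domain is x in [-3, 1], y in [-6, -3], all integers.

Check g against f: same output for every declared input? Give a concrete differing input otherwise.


Behavior is preserved: although local variable names differ; and min/max/abs usage differs; and comparison usage differs; and branching structure differs; and statement counts differ, the outputs never diverge.
As a probe, take x=1, y=-6: f runs q becomes 1; next ((3 * q) != (y + x)) evaluates to true; next x becomes -12; next q becomes 1; next final value -1; g runs u becomes 1; next (x < u) evaluates to false; next ((y + x) != (3 * u)) evaluates to true; next x becomes -12; next u becomes 1; next final value -1; both end at -1.
Across all 20 domain points the two functions coincide.
verdict: equivalent


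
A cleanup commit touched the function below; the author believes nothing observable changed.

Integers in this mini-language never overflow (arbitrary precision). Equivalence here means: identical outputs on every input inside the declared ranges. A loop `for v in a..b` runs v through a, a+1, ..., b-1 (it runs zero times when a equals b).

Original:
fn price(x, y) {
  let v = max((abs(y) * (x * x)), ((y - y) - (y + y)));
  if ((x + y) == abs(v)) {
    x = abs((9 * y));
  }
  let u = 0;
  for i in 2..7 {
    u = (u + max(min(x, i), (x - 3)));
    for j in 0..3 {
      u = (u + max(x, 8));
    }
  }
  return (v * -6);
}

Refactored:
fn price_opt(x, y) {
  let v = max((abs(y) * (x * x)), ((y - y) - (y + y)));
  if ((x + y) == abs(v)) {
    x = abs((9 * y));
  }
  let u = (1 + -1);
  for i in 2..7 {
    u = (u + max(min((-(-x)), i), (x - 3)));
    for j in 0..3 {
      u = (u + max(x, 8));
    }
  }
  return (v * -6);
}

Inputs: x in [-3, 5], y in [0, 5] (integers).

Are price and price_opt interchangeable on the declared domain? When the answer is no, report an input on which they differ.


Equivalent — the differences include arithmetic usage differs, plus constant usage differs, yet no declared input distinguishes the two.
Spot check at x=-2, y=3 — price: v = 12; ((x + y) == abs(v)) -> false; u = 0; [i=2]; u = -2; [j=0]; u = 6; [j=1]; u = 14; [j=2]; u = 22; [i=3]; u = 20; [j=0]; u = 28; [j=1]; u = 36; [j=2]; u = 44; [i=4]; u = 42; [j=0]; u = 50; [j=1]; u = 58; [j=2]; u = 66; [i=5]; u = 64; [j=0]; u = 72; [j=1]; u = 80; [j=2]; u = 88; [i=6]; u = 86; [j=0]; u = 94; [j=1]; u = 102; [j=2]; u = 110; return -72. price_opt: v = 12; ((x + y) == abs(v)) -> false; u = 0; [i=2]; u = -2; [j=0]; u = 6; [j=1]; u = 14; [j=2]; u = 22; [i=3]; u = 20; [j=0]; u = 28; [j=1]; u = 36; [j=2]; u = 44; [i=4]; u = 42; [j=0]; u = 50; [j=1]; u = 58; [j=2]; u = 66; [i=5]; u = 64; [j=0]; u = 72; [j=1]; u = 80; [j=2]; u = 88; [i=6]; u = 86; [j=0]; u = 94; [j=1]; u = 102; [j=2]; u = 110; return -72. Both give -72.
An exhaustive pass over the 54 declared inputs shows identical outputs.
verdict: equivalent


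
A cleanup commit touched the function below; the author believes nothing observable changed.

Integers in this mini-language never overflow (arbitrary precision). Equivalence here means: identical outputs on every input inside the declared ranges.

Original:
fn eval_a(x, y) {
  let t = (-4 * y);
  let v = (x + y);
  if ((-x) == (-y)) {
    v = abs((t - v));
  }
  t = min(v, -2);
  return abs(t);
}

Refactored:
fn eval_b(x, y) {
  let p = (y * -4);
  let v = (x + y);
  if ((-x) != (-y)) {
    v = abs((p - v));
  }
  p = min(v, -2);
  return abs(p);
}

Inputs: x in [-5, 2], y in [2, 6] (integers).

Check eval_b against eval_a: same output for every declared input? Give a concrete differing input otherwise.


Run the pair on x=-5, y=2.
eval_a: t becomes -8; next v becomes -3; next ((-x) == (-y)) evaluates to false; next t becomes -3; next final value 3
eval_b: p becomes -8; next v becomes -3; next ((-x) != (-y)) evaluates to true; next v becomes 5; next p becomes -2; next final value 2
3 vs 2 — the two versions disagree here.
verdict: not equivalent; witness: x=-5, y=2


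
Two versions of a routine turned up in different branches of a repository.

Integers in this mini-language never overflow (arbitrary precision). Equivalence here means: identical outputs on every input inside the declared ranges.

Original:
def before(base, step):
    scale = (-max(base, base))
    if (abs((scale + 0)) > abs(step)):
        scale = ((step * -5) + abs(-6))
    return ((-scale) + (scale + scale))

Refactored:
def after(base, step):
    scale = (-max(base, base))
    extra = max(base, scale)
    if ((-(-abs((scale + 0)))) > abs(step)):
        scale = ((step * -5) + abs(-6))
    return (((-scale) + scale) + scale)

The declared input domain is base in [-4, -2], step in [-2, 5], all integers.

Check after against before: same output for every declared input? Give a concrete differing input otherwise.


Comparing the listings, the differences include: min/max/abs usage differs, local variable names differ, statement counts differ.
Spot check at base=-3, step=2 — before: scale=3, then (abs((scale + 0)) > abs(step)) is true, then scale=-4, then returns -4. after: scale=3, then extra=3, then ((-(-abs((scale + 0)))) > abs(step)) is true, then scale=-4, then returns -4. Both give -4.
Across all 24 domain points the two functions coincide.
verdict: equivalent


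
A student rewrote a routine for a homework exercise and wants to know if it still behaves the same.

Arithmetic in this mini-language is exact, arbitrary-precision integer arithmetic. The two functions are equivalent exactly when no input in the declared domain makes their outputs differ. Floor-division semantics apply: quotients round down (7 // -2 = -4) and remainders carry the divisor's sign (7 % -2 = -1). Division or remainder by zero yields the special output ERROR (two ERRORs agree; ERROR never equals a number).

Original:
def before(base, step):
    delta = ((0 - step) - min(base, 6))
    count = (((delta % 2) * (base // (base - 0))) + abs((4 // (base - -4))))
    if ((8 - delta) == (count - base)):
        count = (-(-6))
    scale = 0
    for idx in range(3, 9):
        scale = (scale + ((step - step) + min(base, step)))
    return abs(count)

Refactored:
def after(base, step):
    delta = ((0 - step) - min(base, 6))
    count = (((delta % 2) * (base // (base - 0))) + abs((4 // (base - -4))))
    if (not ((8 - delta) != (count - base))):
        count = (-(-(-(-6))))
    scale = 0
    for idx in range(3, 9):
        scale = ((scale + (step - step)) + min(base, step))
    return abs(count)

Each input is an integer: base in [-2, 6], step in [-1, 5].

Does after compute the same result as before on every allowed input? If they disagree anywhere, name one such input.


Comparing the listings, the differences include: boolean connective usage differs, comparison usage differs.
As a probe, take base=2, step=4: before runs delta=-6, then count=0, then ((8 - delta) == (count - base)) is false, then scale=0, then (idx=3), then scale=2, then (idx=4), then scale=4, then (idx=5), then scale=6, then (idx=6), then scale=8, then (idx=7), then scale=10, then (idx=8), then scale=12, then returns 0; after runs delta=-6, then count=0, then (not ((8 - delta) != (count - base))) is false, then scale=0, then (idx=3), then scale=2, then (idx=4), then scale=4, then (idx=5), then scale=6, then (idx=6), then scale=8, then (idx=7), then scale=10, then (idx=8), then scale=12, then returns 0; both end at 0.
An exhaustive pass over the 63 declared inputs shows identical outputs.
verdict: equivalent


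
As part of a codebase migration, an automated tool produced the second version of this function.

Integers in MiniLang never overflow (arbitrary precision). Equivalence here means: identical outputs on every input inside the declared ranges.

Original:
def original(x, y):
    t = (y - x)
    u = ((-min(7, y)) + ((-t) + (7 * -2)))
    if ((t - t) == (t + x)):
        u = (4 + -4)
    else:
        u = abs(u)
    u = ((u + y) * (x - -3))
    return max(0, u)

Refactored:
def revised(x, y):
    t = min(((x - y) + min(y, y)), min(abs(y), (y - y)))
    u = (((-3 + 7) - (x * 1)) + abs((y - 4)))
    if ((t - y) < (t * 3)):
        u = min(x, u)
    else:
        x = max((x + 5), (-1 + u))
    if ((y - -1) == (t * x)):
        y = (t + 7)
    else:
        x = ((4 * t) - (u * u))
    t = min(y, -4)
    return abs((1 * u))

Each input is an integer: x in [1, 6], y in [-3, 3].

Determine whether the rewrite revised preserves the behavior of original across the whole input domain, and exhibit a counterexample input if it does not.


At x=1, y=-3: original gives 16, revised gives 10.
verdict: not equivalent; witness: x=1, y=-3


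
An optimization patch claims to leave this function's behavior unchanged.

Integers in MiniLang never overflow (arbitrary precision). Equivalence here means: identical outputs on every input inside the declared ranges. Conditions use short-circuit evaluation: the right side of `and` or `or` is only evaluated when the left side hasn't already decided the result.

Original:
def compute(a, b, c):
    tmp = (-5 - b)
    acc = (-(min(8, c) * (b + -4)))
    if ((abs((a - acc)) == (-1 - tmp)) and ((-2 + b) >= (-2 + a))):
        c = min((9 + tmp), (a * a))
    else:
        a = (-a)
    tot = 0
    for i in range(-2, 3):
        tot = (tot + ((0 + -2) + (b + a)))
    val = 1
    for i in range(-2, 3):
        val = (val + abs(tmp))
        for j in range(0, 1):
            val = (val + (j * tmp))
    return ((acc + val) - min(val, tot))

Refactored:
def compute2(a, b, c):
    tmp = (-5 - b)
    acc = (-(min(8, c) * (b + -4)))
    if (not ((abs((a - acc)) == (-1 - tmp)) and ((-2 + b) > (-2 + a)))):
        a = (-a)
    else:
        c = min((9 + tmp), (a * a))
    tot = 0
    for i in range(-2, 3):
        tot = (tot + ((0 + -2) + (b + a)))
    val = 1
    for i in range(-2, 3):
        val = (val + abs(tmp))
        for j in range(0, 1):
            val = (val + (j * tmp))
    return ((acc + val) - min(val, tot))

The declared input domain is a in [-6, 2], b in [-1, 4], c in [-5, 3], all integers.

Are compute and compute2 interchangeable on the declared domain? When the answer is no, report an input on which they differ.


Input a=1, b=1, c=2: 37 from compute versus 47 from compute2.
verdict: not equivalent; witness: a=1, b=1, c=2


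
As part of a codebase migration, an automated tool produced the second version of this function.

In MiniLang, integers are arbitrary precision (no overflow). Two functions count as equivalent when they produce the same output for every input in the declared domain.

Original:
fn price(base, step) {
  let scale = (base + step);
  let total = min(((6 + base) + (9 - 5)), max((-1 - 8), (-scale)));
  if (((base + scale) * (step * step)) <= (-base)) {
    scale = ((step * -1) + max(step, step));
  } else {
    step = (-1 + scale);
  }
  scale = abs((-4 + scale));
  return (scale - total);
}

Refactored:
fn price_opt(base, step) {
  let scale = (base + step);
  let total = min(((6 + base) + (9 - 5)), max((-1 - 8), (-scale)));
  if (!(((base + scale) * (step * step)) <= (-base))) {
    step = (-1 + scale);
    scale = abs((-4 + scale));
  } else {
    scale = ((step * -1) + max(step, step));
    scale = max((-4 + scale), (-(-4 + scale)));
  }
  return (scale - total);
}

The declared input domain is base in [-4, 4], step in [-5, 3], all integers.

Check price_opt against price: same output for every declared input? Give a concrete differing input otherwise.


This is a faithful refactor — statement counts differ, and boolean connective usage differs, and min/max/abs usage differs, and arithmetic usage differs, and constant usage differs, but the computed results match everywhere.
Spot check at base=-1, step=-3 — price: scale = -4; total = 4; (((base + scale) * (step * step)) <= (-base)) -> true; scale = 0; scale = 4; return 0. price_opt: scale = -4; total = 4; (!(((base + scale) * (step * step)) <= (-base))) -> false; scale = 0; scale = 4; return 0. Both give 0.
An exhaustive pass over the 81 declared inputs shows identical outputs.
verdict: equivalent


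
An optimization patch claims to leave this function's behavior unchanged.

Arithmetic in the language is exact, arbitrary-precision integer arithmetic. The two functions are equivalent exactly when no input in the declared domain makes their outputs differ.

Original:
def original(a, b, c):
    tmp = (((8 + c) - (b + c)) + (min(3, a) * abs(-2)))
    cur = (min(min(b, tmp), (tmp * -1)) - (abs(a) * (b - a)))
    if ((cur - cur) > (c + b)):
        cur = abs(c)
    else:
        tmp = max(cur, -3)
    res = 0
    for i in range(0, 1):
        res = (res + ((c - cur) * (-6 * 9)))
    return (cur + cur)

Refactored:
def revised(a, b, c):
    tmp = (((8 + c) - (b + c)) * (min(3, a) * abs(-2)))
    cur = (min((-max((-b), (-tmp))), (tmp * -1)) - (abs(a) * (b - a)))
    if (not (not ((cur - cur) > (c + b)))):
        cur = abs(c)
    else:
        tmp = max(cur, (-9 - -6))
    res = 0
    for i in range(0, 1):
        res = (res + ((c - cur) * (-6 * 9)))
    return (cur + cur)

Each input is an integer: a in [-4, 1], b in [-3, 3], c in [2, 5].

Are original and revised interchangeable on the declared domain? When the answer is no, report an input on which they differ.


At a=-4, b=-3, c=3: original gives -14, revised gives -184.
verdict: not equivalent; witness: a=-4, b=-3, c=3


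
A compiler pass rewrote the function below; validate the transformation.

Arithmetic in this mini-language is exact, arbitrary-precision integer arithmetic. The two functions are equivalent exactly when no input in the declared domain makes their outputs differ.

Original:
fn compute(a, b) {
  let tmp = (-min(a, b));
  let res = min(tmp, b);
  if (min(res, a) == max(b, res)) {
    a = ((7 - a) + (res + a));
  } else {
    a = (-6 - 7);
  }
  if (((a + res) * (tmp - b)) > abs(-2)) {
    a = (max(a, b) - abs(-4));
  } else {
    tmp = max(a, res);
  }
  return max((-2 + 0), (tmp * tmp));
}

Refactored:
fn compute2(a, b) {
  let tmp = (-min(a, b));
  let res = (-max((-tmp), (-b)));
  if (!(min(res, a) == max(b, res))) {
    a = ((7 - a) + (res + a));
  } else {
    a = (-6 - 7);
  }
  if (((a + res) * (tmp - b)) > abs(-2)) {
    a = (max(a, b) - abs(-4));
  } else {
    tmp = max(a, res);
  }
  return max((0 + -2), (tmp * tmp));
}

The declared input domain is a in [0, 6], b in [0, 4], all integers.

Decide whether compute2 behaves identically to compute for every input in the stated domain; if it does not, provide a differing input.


Not equivalent: a=0, b=0 separates them (49 vs 0).
compute: tmp becomes 0; next res becomes 0; next (min(res, a) == max(b, res)) evaluates to true; next a becomes 7; next (((a + res) * (tmp - b)) > abs(-2)) evaluates to false; next tmp becomes 7; next final value 49
compute2: tmp becomes 0; next res becomes 0; next (!(min(res, a) == max(b, res))) evaluates to false; next a becomes -13; next (((a + res) * (tmp - b)) > abs(-2)) evaluates to false; next tmp becomes 0; next final value 0
verdict: not equivalent; witness: a=0, b=0


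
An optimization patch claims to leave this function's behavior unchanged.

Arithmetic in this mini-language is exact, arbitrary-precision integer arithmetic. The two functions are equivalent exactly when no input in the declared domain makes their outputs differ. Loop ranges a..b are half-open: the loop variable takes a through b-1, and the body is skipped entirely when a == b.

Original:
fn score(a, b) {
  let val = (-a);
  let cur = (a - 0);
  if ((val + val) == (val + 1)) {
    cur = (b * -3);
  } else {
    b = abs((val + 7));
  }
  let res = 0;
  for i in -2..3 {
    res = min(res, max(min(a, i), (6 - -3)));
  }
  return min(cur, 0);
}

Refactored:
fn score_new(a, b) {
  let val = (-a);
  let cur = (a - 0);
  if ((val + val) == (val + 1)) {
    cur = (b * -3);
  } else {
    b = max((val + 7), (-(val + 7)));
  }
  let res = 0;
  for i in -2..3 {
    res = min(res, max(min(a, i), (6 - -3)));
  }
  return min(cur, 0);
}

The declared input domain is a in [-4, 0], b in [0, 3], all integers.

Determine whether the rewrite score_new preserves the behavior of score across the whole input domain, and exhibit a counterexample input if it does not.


Differences: min/max/abs usage differs; and arithmetic usage differs; and constant usage differs — yet all 20 inputs agree.
verdict: equivalent


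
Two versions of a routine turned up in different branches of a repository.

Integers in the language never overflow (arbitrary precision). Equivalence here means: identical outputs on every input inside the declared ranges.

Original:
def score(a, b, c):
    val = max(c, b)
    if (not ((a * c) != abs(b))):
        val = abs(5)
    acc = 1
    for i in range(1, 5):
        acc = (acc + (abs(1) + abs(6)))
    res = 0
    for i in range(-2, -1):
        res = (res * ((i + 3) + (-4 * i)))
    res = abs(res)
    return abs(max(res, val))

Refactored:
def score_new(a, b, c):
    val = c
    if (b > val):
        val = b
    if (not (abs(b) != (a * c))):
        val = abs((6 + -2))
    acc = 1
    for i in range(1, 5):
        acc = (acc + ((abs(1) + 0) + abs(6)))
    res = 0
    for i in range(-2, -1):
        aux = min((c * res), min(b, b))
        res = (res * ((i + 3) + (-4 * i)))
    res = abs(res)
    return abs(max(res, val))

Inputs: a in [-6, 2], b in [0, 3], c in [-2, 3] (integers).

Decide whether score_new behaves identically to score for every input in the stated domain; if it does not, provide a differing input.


There is a counterexample at a=-6, b=0, c=0: 5 on one side, 4 on the other.
score: val := 0 | (not ((a * c) != abs(b))): true | val := 5 | acc := 1 | iter i=1: | acc := 8 | iter i=2: | acc := 15 | iter i=3: | acc := 22 | iter i=4: | acc := 29 | res := 0 | iter i=-2: | res := 0 | res := 0 | result 5
score_new: val := 0 | (b > val): false | (not (abs(b) != (a * c))): true | val := 4 | acc := 1 | iter i=1: | acc := 8 | iter i=2: | acc := 15 | iter i=3: | acc := 22 | iter i=4: | acc := 29 | res := 0 | iter i=-2: | aux := 0 | res := 0 | res := 0 | result 4
verdict: not equivalent; witness: a=-6, b=0, c=0


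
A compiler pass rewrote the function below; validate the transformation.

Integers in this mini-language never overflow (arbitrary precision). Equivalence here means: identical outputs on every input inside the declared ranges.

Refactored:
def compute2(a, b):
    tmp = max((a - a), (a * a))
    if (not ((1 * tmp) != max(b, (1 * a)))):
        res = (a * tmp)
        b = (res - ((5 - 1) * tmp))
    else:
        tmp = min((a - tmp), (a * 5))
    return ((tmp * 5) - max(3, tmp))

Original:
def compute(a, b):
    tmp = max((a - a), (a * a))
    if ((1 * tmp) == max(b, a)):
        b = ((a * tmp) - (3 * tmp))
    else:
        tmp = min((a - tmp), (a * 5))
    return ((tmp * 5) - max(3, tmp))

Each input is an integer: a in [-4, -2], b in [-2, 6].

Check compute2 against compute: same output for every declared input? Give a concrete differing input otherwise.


The suspicious-looking change has no observable effect anywhere in the declared ranges.
Tracing a=-4, b=-2: compute: tmp=16, then ((1 * tmp) == max(b, a)) is false, then tmp=-20, then returns -103 | compute2: tmp=16, then (not ((1 * tmp) != max(b, (1 * a)))) is false, then tmp=-20, then returns -103 — matching result -103.
Across all 27 domain points the two functions coincide.
verdict: equivalent


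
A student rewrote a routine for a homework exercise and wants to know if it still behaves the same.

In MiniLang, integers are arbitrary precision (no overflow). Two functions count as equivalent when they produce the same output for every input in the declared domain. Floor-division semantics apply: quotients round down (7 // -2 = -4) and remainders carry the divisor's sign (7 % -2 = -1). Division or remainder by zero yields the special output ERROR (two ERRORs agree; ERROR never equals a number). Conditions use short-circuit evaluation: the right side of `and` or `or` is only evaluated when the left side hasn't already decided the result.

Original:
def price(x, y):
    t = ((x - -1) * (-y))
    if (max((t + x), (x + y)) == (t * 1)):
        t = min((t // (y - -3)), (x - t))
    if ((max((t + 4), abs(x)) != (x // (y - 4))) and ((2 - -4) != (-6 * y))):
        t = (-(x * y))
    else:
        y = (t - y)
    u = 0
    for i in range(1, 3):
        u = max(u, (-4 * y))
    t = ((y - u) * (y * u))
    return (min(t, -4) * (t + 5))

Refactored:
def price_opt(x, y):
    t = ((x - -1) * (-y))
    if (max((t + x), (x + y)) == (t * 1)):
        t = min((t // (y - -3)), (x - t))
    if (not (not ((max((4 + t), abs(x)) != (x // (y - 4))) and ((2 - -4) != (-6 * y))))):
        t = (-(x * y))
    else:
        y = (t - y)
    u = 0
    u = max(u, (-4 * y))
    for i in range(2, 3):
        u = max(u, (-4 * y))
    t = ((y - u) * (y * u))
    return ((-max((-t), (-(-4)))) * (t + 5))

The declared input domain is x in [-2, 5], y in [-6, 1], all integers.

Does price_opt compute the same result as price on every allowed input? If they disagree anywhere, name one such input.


Side by side, the visible changes include: loop structure differs; min/max/abs usage differs; arithmetic usage differs; statement counts differ; boolean connective usage differs; constant usage differs.
As a probe, take x=2, y=0: price runs t becomes 0; next (max((t + x), (x + y)) == (t * 1)) evaluates to false; next ((max((t + 4), abs(x)) != (x // (y - 4))) and ((2 - -4) != (-6 * y))) evaluates to true; next t becomes 0; next u becomes 0; next at i=1:; next u becomes 0; next at i=2:; next u becomes 0; next t becomes 0; next final value -20; price_opt runs t becomes 0; next (max((t + x), (x + y)) == (t * 1)) evaluates to false; next (not (not ((max((4 + t), abs(x)) != (x // (y - 4))) and ((2 - -4) != (-6 * y))))) evaluates to true; next t becomes 0; next u becomes 0; next u becomes 0; next at i=2:; next u becomes 0; next t becomes 0; next final value -20; both end at -20.
Across all 64 domain points the two functions coincide.
verdict: equivalent


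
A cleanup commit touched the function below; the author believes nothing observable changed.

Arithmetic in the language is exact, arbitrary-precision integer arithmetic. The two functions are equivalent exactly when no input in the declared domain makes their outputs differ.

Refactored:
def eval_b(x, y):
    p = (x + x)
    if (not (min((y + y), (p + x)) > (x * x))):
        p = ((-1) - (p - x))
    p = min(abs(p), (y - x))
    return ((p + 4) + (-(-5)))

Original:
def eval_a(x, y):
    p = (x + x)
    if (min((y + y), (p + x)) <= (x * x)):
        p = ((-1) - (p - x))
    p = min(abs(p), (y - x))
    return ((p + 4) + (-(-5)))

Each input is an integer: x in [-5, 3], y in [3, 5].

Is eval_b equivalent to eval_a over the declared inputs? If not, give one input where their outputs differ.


Equivalent — the differences include boolean connective usage differs, comparison usage differs, yet no declared input distinguishes the two.
Tracing x=-3, y=4: eval_a: p=-6, then (min((y + y), (p + x)) <= (x * x)) is true, then p=2, then p=2, then returns 11 | eval_b: p=-6, then (not (min((y + y), (p + x)) > (x * x))) is true, then p=2, then p=2, then returns 11 — matching result 11.
Sweeping the whole domain (27 inputs) finds no disagreement.
verdict: equivalent


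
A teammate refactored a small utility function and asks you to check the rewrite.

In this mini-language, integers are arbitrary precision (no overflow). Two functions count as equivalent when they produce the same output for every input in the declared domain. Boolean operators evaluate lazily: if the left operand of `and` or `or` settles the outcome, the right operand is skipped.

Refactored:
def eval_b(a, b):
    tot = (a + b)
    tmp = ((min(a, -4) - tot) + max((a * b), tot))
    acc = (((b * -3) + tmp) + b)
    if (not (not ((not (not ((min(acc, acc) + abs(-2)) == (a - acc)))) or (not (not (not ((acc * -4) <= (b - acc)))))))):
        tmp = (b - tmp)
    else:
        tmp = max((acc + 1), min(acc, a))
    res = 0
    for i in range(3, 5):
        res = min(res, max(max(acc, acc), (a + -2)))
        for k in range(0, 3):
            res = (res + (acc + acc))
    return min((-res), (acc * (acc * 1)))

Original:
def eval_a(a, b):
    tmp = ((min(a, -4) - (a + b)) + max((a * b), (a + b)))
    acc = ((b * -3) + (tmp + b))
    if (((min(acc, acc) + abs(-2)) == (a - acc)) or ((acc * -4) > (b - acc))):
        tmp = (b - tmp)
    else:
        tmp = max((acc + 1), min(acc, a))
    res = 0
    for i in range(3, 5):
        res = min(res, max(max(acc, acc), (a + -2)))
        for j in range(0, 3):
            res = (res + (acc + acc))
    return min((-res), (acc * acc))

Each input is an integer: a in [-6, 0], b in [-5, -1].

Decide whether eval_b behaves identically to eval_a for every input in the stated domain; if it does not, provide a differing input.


Equivalent — the differences include arithmetic usage differs; statement counts differ; constant usage differs; comparison usage differs; local variable names differ; boolean connective usage differs, yet no declared input distinguishes the two.
Tracing a=-6, b=-2: eval_a: tmp = 14; acc = 18; (((min(acc, acc) + abs(-2)) == (a - acc)) or ((acc * -4) > (b - acc))) -> false; tmp = 19; res = 0; [i=3]; res = 0; [j=0]; res = 36; [j=1]; res = 72; [j=2]; res = 108; [i=4]; res = 18; [j=0]; res = 54; [j=1]; res = 90; [j=2]; res = 126; return -126 | eval_b: tot = -8; tmp = 14; acc = 18; (not (not ((not (not ((min(acc, acc) + abs(-2)) == (a - acc)))) or (not (not (not ((acc * -4) <= (b - acc)))))))) -> false; tmp = 19; res = 0; [i=3]; res = 0; [k=0]; res = 36; [k=1]; res = 72; [k=2]; res = 108; [i=4]; res = 18; [k=0]; res = 54; [k=1]; res = 90; [k=2]; res = 126; return -126 — matching result -126.
Across all 35 domain points the two functions coincide.
verdict: equivalent


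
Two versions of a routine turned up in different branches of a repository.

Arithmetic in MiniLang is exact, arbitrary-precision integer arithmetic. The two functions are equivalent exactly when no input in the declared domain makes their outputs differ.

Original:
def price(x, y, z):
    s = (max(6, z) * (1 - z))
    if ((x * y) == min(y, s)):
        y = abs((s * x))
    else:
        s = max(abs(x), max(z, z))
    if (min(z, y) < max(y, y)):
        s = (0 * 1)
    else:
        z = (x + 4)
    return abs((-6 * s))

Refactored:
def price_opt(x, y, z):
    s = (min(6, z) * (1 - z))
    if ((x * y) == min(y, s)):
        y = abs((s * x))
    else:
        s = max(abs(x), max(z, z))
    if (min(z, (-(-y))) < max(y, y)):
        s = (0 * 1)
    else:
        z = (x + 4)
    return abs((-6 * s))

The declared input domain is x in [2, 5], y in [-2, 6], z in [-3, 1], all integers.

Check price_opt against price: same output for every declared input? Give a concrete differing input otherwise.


Evaluate both at x=2, y=-1, z=-1.
price: s := 12 | ((x * y) == min(y, s)): false | s := 2 | (min(z, y) < max(y, y)): false | z := 6 | result 12
price_opt: s := -2 | ((x * y) == min(y, s)): true | y := 4 | (min(z, (-(-y))) < max(y, y)): true | s := 0 | result 0
12 and 0 differ, so these are not the same function on this domain.
verdict: not equivalent; witness: x=2, y=-1, z=-1


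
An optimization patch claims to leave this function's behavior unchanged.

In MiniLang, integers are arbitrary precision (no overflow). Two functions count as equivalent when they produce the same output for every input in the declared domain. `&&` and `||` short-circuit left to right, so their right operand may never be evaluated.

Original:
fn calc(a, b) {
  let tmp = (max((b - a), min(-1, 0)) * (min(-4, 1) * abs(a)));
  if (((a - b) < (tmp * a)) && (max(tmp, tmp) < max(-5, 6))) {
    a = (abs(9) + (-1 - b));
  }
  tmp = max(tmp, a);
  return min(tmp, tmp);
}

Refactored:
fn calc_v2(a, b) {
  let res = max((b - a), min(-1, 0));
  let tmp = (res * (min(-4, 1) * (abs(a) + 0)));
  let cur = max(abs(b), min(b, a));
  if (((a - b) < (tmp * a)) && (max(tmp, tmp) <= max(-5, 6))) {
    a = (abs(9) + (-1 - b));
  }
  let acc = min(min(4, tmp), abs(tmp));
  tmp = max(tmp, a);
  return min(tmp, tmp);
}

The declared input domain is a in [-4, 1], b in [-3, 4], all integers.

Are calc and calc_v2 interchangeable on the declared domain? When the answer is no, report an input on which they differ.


Equivalent. The one real change (`(max(tmp, tmp) < max(-5, 6))` became `(max(tmp, tmp) <= max(-5, 6))`) has no effect anywhere in the declared ranges.
An exhaustive pass over the 48 declared inputs shows identical outputs.
As a probe, take a=0, b=-3: calc runs tmp becomes 0; next (((a - b) < (tmp * a)) && (max(tmp, tmp) < max(-5, 6))) evaluates to false; next tmp becomes 0; next final value 0; calc_v2 runs res becomes -1; next tmp becomes 0; next cur becomes 3; next (((a - b) < (tmp * a)) && (max(tmp, tmp) <= max(-5, 6))) evaluates to false; next acc becomes 0; next tmp becomes 0; next final value 0; both end at 0.
verdict: equivalent


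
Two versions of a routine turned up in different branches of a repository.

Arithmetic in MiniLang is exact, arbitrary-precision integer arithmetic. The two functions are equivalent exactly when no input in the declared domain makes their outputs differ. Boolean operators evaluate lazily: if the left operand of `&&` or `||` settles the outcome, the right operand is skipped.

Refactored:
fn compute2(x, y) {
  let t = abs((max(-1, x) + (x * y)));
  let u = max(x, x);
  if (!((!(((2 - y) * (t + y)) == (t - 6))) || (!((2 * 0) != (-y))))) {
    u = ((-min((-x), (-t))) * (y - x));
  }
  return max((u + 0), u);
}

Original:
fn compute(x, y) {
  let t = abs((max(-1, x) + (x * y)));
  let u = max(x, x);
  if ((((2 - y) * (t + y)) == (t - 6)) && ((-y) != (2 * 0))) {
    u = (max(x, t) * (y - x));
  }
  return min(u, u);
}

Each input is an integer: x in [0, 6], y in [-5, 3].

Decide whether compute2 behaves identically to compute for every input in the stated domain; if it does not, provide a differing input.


Equivalent. There is a behavioral-looking edit here, yet the outcome never shifts on this domain.
An exhaustive pass over the 63 declared inputs shows identical outputs.
One worked example (x=4, y=2) — compute: t becomes 12; next u becomes 4; next ((((2 - y) * (t + y)) == (t - 6)) && ((-y) != (2 * 0))) evaluates to false; next final value 4; compute2: t becomes 12; next u becomes 4; next (!((!(((2 - y) * (t + y)) == (t - 6))) || (!((2 * 0) != (-y))))) evaluates to false; next final value 4; agreement on 4.
verdict: equivalent
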